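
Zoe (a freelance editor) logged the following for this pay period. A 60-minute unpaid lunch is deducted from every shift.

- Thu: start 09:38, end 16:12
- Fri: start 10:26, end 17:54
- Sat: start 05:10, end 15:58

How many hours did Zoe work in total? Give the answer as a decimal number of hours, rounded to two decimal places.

Thu: 09:38–16:12 = 6 h 34 min; less 60 min break → 5 h 34 min
Fri: 10:26–17:54 = 7 h 28 min; less 60 min break → 6 h 28 min
Sat: 05:10–15:58 = 10 h 48 min; less 60 min break → 9 h 48 min
Total: 5 h 34 min + 6 h 28 min + 9 h 48 min = 21 h 50 min.

21.83 hours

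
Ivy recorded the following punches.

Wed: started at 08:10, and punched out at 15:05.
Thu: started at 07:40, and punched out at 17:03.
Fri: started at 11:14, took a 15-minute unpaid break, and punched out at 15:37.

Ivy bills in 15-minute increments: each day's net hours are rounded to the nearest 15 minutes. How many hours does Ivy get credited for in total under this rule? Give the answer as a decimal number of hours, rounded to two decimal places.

Wed: 08:10–15:05 = 6 h 55 min → rounds to 7 h 0 min
Thu: 07:40–17:03 = 9 h 23 min → rounds to 9 h 30 min
Fri: 11:14–15:37 = 4 h 23 min − 15 min = 4 h 8 min → rounds to 4 h 15 min
Total credited: 20 h 45 min.

20.75 hours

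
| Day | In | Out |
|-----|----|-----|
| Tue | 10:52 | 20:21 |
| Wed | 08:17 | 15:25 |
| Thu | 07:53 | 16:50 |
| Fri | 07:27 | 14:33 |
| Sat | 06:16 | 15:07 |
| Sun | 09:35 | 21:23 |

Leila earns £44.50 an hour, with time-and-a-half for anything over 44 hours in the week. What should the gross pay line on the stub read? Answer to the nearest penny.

£2579.89

Tue: 10:52–20:21 = 9 h 29 min
Wed: 08:17–15:25 = 7 h 8 min
Thu: 07:53–16:50 = 8 h 57 min
Fri: 07:27–14:33 = 7 h 6 min
Sat: 06:16–15:07 = 8 h 51 min
Sun: 09:35–21:23 = 11 h 48 min
Total worked: 53 h 19 min = 3199 min.
Regular 44 h 0 min = 2640 min at £44.50/h; overtime 9 h 19 min = 559 min at £66.75/h.
Pay = (2640 × £44.50 + 559 × £66.75) ÷ 60 = £2579.89.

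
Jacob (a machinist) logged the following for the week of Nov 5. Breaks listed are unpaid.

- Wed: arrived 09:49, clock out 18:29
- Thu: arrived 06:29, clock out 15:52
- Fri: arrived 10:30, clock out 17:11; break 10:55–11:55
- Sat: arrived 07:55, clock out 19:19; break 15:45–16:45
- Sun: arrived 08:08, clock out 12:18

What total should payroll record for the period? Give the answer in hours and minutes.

38 h 18 min

Wed: 09:49–18:29 = 8 h 40 min
Thu: 06:29–15:52 = 9 h 23 min
Fri: 10:30–17:11 = 6 h 41 min; less 60 min break → 5 h 41 min
Sat: 07:55–19:19 = 11 h 24 min; less 60 min break → 10 h 24 min
Sun: 08:08–12:18 = 4 h 10 min
Total: 8 h 40 min + 9 h 23 min + 5 h 41 min + 10 h 24 min + 4 h 10 min = 38 h 18 min.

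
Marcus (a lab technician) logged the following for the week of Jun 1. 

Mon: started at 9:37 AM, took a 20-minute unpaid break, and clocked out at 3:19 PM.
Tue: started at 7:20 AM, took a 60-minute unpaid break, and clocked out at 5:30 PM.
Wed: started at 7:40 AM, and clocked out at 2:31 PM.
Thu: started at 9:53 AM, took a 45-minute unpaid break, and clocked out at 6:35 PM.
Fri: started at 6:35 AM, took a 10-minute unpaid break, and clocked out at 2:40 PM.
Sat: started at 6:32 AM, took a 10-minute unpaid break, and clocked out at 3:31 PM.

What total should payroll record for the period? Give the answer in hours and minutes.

Mon: 9:37 AM–3:19 PM = 5 h 42 min; less 20 min break → 5 h 22 min
Tue: 7:20 AM–5:30 PM = 10 h 10 min; less 60 min break → 9 h 10 min
Wed: 7:40 AM–2:31 PM = 6 h 51 min
Thu: 9:53 AM–6:35 PM = 8 h 42 min; less 45 min break → 7 h 57 min
Fri: 6:35 AM–2:40 PM = 8 h 5 min; less 10 min break → 7 h 55 min
Sat: 6:32 AM–3:31 PM = 8 h 59 min; less 10 min break → 8 h 49 min
Total: 5 h 22 min + 9 h 10 min + 6 h 51 min + 7 h 57 min + 7 h 55 min + 8 h 49 min = 46 h 4 min.

46 h 4 min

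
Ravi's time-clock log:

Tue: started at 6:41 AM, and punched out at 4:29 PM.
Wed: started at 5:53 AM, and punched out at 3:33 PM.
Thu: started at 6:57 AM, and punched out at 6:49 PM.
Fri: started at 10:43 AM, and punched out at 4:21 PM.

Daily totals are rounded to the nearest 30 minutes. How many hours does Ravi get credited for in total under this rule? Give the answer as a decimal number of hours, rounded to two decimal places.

37.00 hours

Tue: 6:41 AM–4:29 PM = 9 h 48 min → rounds to 10 h 0 min
Wed: 5:53 AM–3:33 PM = 9 h 40 min → rounds to 9 h 30 min
Thu: 6:57 AM–6:49 PM = 11 h 52 min → rounds to 12 h 0 min
Fri: 10:43 AM–4:21 PM = 5 h 38 min → rounds to 5 h 30 min
Total credited: 37 h 0 min.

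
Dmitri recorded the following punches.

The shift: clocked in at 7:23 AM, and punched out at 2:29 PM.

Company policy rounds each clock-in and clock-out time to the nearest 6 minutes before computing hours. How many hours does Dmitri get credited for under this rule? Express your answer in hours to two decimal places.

The shift: in 7:23 AM→7:24 AM, out 2:29 PM→2:30 PM; 7 h 6 min

7.10 hours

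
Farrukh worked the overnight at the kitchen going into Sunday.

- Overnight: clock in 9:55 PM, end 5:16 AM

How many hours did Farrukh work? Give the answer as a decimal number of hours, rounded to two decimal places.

7.35 hours

Overnight: 9:55 PM → midnight = 2 h 5 min; midnight → 5:16 AM = 5 h 16 min; span 7 h 21 min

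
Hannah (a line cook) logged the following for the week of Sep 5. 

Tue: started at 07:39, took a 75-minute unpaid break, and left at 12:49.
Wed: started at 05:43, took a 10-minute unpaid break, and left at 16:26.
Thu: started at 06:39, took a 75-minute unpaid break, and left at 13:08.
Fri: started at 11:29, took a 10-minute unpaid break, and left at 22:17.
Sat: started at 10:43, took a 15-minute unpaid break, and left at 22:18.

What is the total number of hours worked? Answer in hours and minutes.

41 h 40 min

Tue: 07:39–12:49 = 5 h 10 min; less 75 min break → 3 h 55 min
Wed: 05:43–16:26 = 10 h 43 min; less 10 min break → 10 h 33 min
Thu: 06:39–13:08 = 6 h 29 min; less 75 min break → 5 h 14 min
Fri: 11:29–22:17 = 10 h 48 min; less 10 min break → 10 h 38 min
Sat: 10:43–22:18 = 11 h 35 min; less 15 min break → 11 h 20 min
Total: 3 h 55 min + 10 h 33 min + 5 h 14 min + 10 h 38 min + 11 h 20 min = 41 h 40 min.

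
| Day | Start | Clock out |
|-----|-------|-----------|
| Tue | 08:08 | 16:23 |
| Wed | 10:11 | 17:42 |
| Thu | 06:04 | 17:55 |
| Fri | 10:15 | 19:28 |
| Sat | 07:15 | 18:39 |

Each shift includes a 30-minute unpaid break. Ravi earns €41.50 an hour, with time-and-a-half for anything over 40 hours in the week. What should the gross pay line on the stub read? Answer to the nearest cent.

€2016.90

Tue: 08:08–16:23 = 8 h 15 min; less 30 min break → 7 h 45 min
Wed: 10:11–17:42 = 7 h 31 min; less 30 min break → 7 h 1 min
Thu: 06:04–17:55 = 11 h 51 min; less 30 min break → 11 h 21 min
Fri: 10:15–19:28 = 9 h 13 min; less 30 min break → 8 h 43 min
Sat: 07:15–18:39 = 11 h 24 min; less 30 min break → 10 h 54 min
Total worked: 45 h 44 min = 2744 min.
Regular 40 h 0 min = 2400 min at €41.50/h; overtime 5 h 44 min = 344 min at €62.25/h.
Pay = (2400 × €41.50 + 344 × €62.25) ÷ 60 = €2016.90.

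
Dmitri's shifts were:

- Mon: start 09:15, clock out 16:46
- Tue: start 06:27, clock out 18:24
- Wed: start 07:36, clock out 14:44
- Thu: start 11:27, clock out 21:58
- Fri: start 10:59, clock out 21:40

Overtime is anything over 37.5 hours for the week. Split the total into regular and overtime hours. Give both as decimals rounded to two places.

Mon: 09:15–16:46 = 7 h 31 min
Tue: 06:27–18:24 = 11 h 57 min
Wed: 07:36–14:44 = 7 h 8 min
Thu: 11:27–21:58 = 10 h 31 min
Fri: 10:59–21:40 = 10 h 41 min
Total worked: 47 h 48 min = 47.80 h.
Threshold 37.5 h → overtime 10 h 18 min, regular 37 h 30 min.

Regular 37.50 hours, overtime 10.30 hours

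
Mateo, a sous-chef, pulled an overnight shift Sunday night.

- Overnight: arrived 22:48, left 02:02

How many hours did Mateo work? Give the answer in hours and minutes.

Overnight: 22:48 → midnight = 1 h 12 min; midnight → 02:02 = 2 h 2 min; span 3 h 14 min

3 h 14 min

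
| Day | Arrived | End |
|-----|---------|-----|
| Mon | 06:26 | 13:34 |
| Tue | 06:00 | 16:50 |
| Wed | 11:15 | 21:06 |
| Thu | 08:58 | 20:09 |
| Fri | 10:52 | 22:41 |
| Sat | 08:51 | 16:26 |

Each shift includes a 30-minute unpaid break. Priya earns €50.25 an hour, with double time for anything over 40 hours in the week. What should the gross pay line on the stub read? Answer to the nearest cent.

Mon: 06:26–13:34 = 7 h 8 min; less 30 min break → 6 h 38 min
Tue: 06:00–16:50 = 10 h 50 min; less 30 min break → 10 h 20 min
Wed: 11:15–21:06 = 9 h 51 min; less 30 min break → 9 h 21 min
Thu: 08:58–20:09 = 11 h 11 min; less 30 min break → 10 h 41 min
Fri: 10:52–22:41 = 11 h 49 min; less 30 min break → 11 h 19 min
Sat: 08:51–16:26 = 7 h 35 min; less 30 min break → 7 h 5 min
Total worked: 55 h 24 min = 3324 min.
Regular 40 h 0 min = 2400 min at €50.25/h; overtime 15 h 24 min = 924 min at €100.50/h.
Pay = (2400 × €50.25 + 924 × €100.50) ÷ 60 = €3557.70.

€3557.70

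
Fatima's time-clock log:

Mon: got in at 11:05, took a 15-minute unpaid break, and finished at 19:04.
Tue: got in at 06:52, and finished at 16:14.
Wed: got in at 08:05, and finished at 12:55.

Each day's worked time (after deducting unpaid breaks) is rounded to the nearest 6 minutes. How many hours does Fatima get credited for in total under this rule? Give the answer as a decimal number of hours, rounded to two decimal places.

21.90 hours

Mon: 11:05–19:04 = 7 h 59 min − 15 min = 7 h 44 min → rounds to 7 h 42 min
Tue: 06:52–16:14 = 9 h 22 min → rounds to 9 h 24 min
Wed: 08:05–12:55 = 4 h 50 min → rounds to 4 h 48 min
Total credited: 21 h 54 min.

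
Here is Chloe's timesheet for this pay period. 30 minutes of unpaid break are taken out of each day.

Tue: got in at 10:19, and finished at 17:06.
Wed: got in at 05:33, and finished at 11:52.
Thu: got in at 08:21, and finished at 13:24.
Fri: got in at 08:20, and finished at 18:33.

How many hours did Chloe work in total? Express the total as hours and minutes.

Tue: 10:19–17:06 = 6 h 47 min; less 30 min break → 6 h 17 min
Wed: 05:33–11:52 = 6 h 19 min; less 30 min break → 5 h 49 min
Thu: 08:21–13:24 = 5 h 3 min; less 30 min break → 4 h 33 min
Fri: 08:20–18:33 = 10 h 13 min; less 30 min break → 9 h 43 min
Total: 6 h 17 min + 5 h 49 min + 4 h 33 min + 9 h 43 min = 26 h 22 min.

26 h 22 min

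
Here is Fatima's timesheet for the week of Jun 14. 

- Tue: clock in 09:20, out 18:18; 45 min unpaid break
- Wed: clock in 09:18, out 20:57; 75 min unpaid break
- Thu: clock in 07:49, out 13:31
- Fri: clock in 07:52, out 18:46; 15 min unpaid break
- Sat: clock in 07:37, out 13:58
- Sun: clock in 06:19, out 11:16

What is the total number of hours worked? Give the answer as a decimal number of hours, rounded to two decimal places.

46.27 hours

Tue: 09:20–18:18 = 8 h 58 min; less 45 min break → 8 h 13 min
Wed: 09:18–20:57 = 11 h 39 min; less 75 min break → 10 h 24 min
Thu: 07:49–13:31 = 5 h 42 min
Fri: 07:52–18:46 = 10 h 54 min; less 15 min break → 10 h 39 min
Sat: 07:37–13:58 = 6 h 21 min
Sun: 06:19–11:16 = 4 h 57 min
Total: 8 h 13 min + 10 h 24 min + 5 h 42 min + 10 h 39 min + 6 h 21 min + 4 h 57 min = 46 h 16 min.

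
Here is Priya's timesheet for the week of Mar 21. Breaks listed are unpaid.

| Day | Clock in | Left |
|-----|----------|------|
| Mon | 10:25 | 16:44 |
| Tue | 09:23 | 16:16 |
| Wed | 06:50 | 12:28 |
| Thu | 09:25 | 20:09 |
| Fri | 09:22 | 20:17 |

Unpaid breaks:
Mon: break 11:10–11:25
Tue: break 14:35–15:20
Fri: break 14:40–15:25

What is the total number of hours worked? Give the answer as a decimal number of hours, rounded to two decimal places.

Mon: 10:25–16:44 = 6 h 19 min; less 15 min break → 6 h 4 min
Tue: 09:23–16:16 = 6 h 53 min; less 45 min break → 6 h 8 min
Wed: 06:50–12:28 = 5 h 38 min
Thu: 09:25–20:09 = 10 h 44 min
Fri: 09:22–20:17 = 10 h 55 min; less 45 min break → 10 h 10 min
Total: 6 h 4 min + 6 h 8 min + 5 h 38 min + 10 h 44 min + 10 h 10 min = 38 h 44 min.

38.73 hours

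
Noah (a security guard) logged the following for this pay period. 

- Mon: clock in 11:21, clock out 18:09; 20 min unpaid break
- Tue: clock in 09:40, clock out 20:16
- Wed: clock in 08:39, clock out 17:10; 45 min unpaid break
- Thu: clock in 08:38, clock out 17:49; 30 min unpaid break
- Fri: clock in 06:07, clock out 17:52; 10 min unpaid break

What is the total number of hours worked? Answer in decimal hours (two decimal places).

45.10 hours

Mon: 11:21–18:09 = 6 h 48 min; less 20 min break → 6 h 28 min
Tue: 09:40–20:16 = 10 h 36 min
Wed: 08:39–17:10 = 8 h 31 min; less 45 min break → 7 h 46 min
Thu: 08:38–17:49 = 9 h 11 min; less 30 min break → 8 h 41 min
Fri: 06:07–17:52 = 11 h 45 min; less 10 min break → 11 h 35 min
Total: 6 h 28 min + 10 h 36 min + 7 h 46 min + 8 h 41 min + 11 h 35 min = 45 h 6 min.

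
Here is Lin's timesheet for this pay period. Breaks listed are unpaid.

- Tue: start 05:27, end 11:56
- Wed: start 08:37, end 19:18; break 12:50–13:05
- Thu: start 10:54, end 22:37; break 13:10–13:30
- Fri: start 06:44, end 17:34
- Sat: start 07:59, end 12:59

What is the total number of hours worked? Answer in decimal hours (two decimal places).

44.13 hours

Tue: 05:27–11:56 = 6 h 29 min
Wed: 08:37–19:18 = 10 h 41 min; less 15 min break → 10 h 26 min
Thu: 10:54–22:37 = 11 h 43 min; less 20 min break → 11 h 23 min
Fri: 06:44–17:34 = 10 h 50 min
Sat: 07:59–12:59 = 5 h 0 min
Total: 6 h 29 min + 10 h 26 min + 11 h 23 min + 10 h 50 min + 5 h 0 min = 44 h 8 min.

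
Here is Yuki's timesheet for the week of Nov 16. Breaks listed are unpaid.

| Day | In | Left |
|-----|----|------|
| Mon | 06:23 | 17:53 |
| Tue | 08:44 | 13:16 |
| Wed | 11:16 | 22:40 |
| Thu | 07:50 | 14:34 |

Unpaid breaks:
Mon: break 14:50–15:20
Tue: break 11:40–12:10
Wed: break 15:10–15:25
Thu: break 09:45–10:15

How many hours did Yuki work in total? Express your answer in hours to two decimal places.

32.42 hours

Mon: 06:23–17:53 = 11 h 30 min; less 30 min break → 11 h 0 min
Tue: 08:44–13:16 = 4 h 32 min; less 30 min break → 4 h 2 min
Wed: 11:16–22:40 = 11 h 24 min; less 15 min break → 11 h 9 min
Thu: 07:50–14:34 = 6 h 44 min; less 30 min break → 6 h 14 min
Total: 11 h 0 min + 4 h 2 min + 11 h 9 min + 6 h 14 min = 32 h 25 min.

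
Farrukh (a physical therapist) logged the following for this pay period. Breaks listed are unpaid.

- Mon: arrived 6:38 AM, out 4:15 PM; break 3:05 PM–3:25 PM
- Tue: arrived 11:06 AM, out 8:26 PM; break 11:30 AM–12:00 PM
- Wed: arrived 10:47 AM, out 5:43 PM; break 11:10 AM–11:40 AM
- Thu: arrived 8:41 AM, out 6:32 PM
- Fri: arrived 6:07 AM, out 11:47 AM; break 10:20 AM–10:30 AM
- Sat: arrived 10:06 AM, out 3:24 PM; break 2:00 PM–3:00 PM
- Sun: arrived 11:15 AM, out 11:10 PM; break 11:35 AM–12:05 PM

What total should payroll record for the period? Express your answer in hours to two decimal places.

Mon: 6:38 AM–4:15 PM = 9 h 37 min; less 20 min break → 9 h 17 min
Tue: 11:06 AM–8:26 PM = 9 h 20 min; less 30 min break → 8 h 50 min
Wed: 10:47 AM–5:43 PM = 6 h 56 min; less 30 min break → 6 h 26 min
Thu: 8:41 AM–6:32 PM = 9 h 51 min
Fri: 6:07 AM–11:47 AM = 5 h 40 min; less 10 min break → 5 h 30 min
Sat: 10:06 AM–3:24 PM = 5 h 18 min; less 60 min break → 4 h 18 min
Sun: 11:15 AM–11:10 PM = 11 h 55 min; less 30 min break → 11 h 25 min
Total: 9 h 17 min + 8 h 50 min + 6 h 26 min + 9 h 51 min + 5 h 30 min + 4 h 18 min + 11 h 25 min = 55 h 37 min.

55.62 hours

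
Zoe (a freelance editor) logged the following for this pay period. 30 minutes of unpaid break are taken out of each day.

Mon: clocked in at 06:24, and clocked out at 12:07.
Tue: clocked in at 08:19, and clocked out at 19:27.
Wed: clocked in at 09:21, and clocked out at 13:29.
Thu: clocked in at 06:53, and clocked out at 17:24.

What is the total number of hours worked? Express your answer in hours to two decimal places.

29.50 hours

Mon: 06:24–12:07 = 5 h 43 min; less 30 min break → 5 h 13 min
Tue: 08:19–19:27 = 11 h 8 min; less 30 min break → 10 h 38 min
Wed: 09:21–13:29 = 4 h 8 min; less 30 min break → 3 h 38 min
Thu: 06:53–17:24 = 10 h 31 min; less 30 min break → 10 h 1 min
Total: 5 h 13 min + 10 h 38 min + 3 h 38 min + 10 h 1 min = 29 h 30 min.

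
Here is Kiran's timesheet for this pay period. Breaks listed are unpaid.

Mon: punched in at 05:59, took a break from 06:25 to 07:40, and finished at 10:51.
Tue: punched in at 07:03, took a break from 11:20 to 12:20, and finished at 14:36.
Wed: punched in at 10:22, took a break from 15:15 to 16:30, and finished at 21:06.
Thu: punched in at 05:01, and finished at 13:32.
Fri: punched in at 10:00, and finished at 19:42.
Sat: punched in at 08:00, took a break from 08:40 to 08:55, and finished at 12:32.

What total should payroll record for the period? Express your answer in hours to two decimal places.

Mon: 05:59–10:51 = 4 h 52 min; less 75 min break → 3 h 37 min
Tue: 07:03–14:36 = 7 h 33 min; less 60 min break → 6 h 33 min
Wed: 10:22–21:06 = 10 h 44 min; less 75 min break → 9 h 29 min
Thu: 05:01–13:32 = 8 h 31 min
Fri: 10:00–19:42 = 9 h 42 min
Sat: 08:00–12:32 = 4 h 32 min; less 15 min break → 4 h 17 min
Total: 3 h 37 min + 6 h 33 min + 9 h 29 min + 8 h 31 min + 9 h 42 min + 4 h 17 min = 42 h 9 min.

42.15 hours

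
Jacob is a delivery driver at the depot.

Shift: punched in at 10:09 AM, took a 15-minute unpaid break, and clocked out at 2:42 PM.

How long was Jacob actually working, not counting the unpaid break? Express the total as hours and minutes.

4 h 18 min

Shift: 10:09 AM–2:42 PM = 4 h 33 min; less 15 min break → 4 h 18 min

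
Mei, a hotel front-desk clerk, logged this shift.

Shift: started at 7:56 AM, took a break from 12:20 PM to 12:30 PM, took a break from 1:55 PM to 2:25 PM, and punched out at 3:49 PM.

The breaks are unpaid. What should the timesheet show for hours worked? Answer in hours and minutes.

7 h 13 min

Shift: 7:56 AM–3:49 PM = 7 h 53 min; less 40 min break → 7 h 13 min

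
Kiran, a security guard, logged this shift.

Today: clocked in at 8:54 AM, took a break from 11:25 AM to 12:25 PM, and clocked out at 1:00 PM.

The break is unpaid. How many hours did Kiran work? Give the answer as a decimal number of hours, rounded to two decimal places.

Today: 8:54 AM–1:00 PM = 4 h 6 min; less 60 min break → 3 h 6 min

3.10 hours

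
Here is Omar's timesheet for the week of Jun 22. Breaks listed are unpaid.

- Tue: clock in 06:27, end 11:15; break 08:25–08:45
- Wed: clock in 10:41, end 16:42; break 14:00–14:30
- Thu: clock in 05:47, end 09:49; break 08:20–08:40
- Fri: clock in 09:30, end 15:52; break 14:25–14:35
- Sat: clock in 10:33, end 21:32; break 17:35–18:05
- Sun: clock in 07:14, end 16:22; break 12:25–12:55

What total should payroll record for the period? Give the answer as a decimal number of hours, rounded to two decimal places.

Tue: 06:27–11:15 = 4 h 48 min; less 20 min break → 4 h 28 min
Wed: 10:41–16:42 = 6 h 1 min; less 30 min break → 5 h 31 min
Thu: 05:47–09:49 = 4 h 2 min; less 20 min break → 3 h 42 min
Fri: 09:30–15:52 = 6 h 22 min; less 10 min break → 6 h 12 min
Sat: 10:33–21:32 = 10 h 59 min; less 30 min break → 10 h 29 min
Sun: 07:14–16:22 = 9 h 8 min; less 30 min break → 8 h 38 min
Total: 4 h 28 min + 5 h 31 min + 3 h 42 min + 6 h 12 min + 10 h 29 min + 8 h 38 min = 39 h 0 min.

39.00 hours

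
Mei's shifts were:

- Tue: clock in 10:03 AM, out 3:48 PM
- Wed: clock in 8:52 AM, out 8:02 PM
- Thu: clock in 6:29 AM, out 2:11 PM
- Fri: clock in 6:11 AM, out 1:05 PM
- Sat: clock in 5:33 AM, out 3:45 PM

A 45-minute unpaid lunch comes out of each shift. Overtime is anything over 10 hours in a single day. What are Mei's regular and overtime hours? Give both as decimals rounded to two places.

Tue: 10:03 AM–3:48 PM = 5 h 45 min; less 45 min break → 5 h 0 min
Wed: 8:52 AM–8:02 PM = 11 h 10 min; less 45 min break → 10 h 25 min
Thu: 6:29 AM–2:11 PM = 7 h 42 min; less 45 min break → 6 h 57 min
Fri: 6:11 AM–1:05 PM = 6 h 54 min; less 45 min break → 6 h 9 min
Sat: 5:33 AM–3:45 PM = 10 h 12 min; less 45 min break → 9 h 27 min
Tue reg 5 h 0 min / OT 0 h 0 min; Wed reg 10 h 0 min / OT 0 h 25 min; Thu reg 6 h 57 min / OT 0 h 0 min; Fri reg 6 h 9 min / OT 0 h 0 min; Sat reg 9 h 27 min / OT 0 h 0 min.
Totals: regular 37 h 33 min, overtime 0 h 25 min.

Regular 37.55 hours, overtime 0.42 hours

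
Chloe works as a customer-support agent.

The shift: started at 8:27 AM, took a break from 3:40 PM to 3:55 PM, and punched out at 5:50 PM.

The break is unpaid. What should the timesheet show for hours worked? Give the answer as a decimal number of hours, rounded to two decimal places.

The shift: 8:27 AM–5:50 PM = 9 h 23 min; less 15 min break → 9 h 8 min

9.13 hours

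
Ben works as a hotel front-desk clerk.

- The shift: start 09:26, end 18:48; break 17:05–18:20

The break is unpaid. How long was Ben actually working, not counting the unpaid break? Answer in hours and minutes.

The shift: 09:26–18:48 = 9 h 22 min; less 75 min break → 8 h 7 min

8 h 7 min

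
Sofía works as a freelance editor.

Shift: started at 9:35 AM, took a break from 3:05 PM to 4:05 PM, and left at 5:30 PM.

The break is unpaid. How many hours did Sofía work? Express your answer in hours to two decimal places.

Shift: 9:35 AM–5:30 PM = 7 h 55 min; less 60 min break → 6 h 55 min

6.92 hours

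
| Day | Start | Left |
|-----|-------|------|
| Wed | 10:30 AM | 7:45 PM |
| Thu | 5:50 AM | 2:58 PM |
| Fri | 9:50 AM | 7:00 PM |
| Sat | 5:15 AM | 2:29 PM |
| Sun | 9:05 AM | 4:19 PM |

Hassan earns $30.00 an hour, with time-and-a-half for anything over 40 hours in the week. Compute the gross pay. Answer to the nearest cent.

Wed: 10:30 AM–7:45 PM = 9 h 15 min
Thu: 5:50 AM–2:58 PM = 9 h 8 min
Fri: 9:50 AM–7:00 PM = 9 h 10 min
Sat: 5:15 AM–2:29 PM = 9 h 14 min
Sun: 9:05 AM–4:19 PM = 7 h 14 min
Total worked: 44 h 1 min = 2641 min.
Regular 40 h 0 min = 2400 min at $30.00/h; overtime 4 h 1 min = 241 min at $45.00/h.
Pay = (2400 × $30.00 + 241 × $45.00) ÷ 60 = $1380.75.

$1380.75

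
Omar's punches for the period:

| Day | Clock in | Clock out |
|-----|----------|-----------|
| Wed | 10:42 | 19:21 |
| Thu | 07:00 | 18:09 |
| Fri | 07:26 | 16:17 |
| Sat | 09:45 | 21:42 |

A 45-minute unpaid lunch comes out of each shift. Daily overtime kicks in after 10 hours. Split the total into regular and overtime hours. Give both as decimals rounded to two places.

Regular 36.00 hours, overtime 1.60 hours

Wed: 10:42–19:21 = 8 h 39 min; less 45 min break → 7 h 54 min
Thu: 07:00–18:09 = 11 h 9 min; less 45 min break → 10 h 24 min
Fri: 07:26–16:17 = 8 h 51 min; less 45 min break → 8 h 6 min
Sat: 09:45–21:42 = 11 h 57 min; less 45 min break → 11 h 12 min
Wed reg 7 h 54 min / OT 0 h 0 min; Thu reg 10 h 0 min / OT 0 h 24 min; Fri reg 8 h 6 min / OT 0 h 0 min; Sat reg 10 h 0 min / OT 1 h 12 min.
Totals: regular 36 h 0 min, overtime 1 h 36 min.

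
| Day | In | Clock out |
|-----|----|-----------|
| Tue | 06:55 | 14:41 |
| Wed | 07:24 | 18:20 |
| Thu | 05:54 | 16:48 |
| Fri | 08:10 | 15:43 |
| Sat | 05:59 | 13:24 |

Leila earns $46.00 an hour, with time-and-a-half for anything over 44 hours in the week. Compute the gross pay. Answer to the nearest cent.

Tue: 06:55–14:41 = 7 h 46 min
Wed: 07:24–18:20 = 10 h 56 min
Thu: 05:54–16:48 = 10 h 54 min
Fri: 08:10–15:43 = 7 h 33 min
Sat: 05:59–13:24 = 7 h 25 min
Total worked: 44 h 34 min = 2674 min.
Regular 44 h 0 min = 2640 min at $46.00/h; overtime 0 h 34 min = 34 min at $69.00/h.
Pay = (2640 × $46.00 + 34 × $69.00) ÷ 60 = $2063.10.

$2063.10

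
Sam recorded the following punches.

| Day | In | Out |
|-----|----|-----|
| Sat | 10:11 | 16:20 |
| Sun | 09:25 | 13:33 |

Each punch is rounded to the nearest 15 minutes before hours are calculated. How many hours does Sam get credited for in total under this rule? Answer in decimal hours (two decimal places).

10.00 hours

Sat: in 10:11→10:15, out 16:20→16:15; 6 h 0 min
Sun: in 09:25→09:30, out 13:33→13:30; 4 h 0 min
Total credited: 10 h 0 min.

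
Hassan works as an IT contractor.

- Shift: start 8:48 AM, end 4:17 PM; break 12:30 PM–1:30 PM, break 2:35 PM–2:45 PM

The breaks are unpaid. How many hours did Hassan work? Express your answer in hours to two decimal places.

6.32 hours

Shift: 8:48 AM–4:17 PM = 7 h 29 min; less 70 min break → 6 h 19 min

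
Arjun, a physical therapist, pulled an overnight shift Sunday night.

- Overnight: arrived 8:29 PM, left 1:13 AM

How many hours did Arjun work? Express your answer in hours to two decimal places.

4.73 hours

Overnight: 8:29 PM → midnight = 3 h 31 min; midnight → 1:13 AM = 1 h 13 min; span 4 h 44 min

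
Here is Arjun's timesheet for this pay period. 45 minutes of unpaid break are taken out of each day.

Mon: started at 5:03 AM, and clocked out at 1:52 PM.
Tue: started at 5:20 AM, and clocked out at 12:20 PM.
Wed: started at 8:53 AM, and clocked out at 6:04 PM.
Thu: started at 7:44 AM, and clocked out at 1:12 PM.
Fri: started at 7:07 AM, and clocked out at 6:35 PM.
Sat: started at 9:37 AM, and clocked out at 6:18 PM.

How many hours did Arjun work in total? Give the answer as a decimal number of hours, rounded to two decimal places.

46.12 hours

Mon: 5:03 AM–1:52 PM = 8 h 49 min; less 45 min break → 8 h 4 min
Tue: 5:20 AM–12:20 PM = 7 h 0 min; less 45 min break → 6 h 15 min
Wed: 8:53 AM–6:04 PM = 9 h 11 min; less 45 min break → 8 h 26 min
Thu: 7:44 AM–1:12 PM = 5 h 28 min; less 45 min break → 4 h 43 min
Fri: 7:07 AM–6:35 PM = 11 h 28 min; less 45 min break → 10 h 43 min
Sat: 9:37 AM–6:18 PM = 8 h 41 min; less 45 min break → 7 h 56 min
Total: 8 h 4 min + 6 h 15 min + 8 h 26 min + 4 h 43 min + 10 h 43 min + 7 h 56 min = 46 h 7 min.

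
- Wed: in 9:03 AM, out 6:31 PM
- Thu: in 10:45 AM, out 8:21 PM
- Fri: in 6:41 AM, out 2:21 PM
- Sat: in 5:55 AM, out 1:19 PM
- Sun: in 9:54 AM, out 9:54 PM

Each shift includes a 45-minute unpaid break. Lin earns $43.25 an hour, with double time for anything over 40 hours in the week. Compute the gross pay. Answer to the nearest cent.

$1936.16

Wed: 9:03 AM–6:31 PM = 9 h 28 min; less 45 min break → 8 h 43 min
Thu: 10:45 AM–8:21 PM = 9 h 36 min; less 45 min break → 8 h 51 min
Fri: 6:41 AM–2:21 PM = 7 h 40 min; less 45 min break → 6 h 55 min
Sat: 5:55 AM–1:19 PM = 7 h 24 min; less 45 min break → 6 h 39 min
Sun: 9:54 AM–9:54 PM = 12 h 0 min; less 45 min break → 11 h 15 min
Total worked: 42 h 23 min = 2543 min.
Regular 40 h 0 min = 2400 min at $43.25/h; overtime 2 h 23 min = 143 min at $86.50/h.
Pay = (2400 × $43.25 + 143 × $86.50) ÷ 60 = $1936.16.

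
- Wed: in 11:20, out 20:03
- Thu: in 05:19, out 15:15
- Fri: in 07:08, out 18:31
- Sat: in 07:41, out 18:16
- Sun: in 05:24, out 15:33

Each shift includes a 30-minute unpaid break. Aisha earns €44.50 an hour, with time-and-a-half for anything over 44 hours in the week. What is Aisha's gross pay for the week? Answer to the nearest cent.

Wed: 11:20–20:03 = 8 h 43 min; less 30 min break → 8 h 13 min
Thu: 05:19–15:15 = 9 h 56 min; less 30 min break → 9 h 26 min
Fri: 07:08–18:31 = 11 h 23 min; less 30 min break → 10 h 53 min
Sat: 07:41–18:16 = 10 h 35 min; less 30 min break → 10 h 5 min
Sun: 05:24–15:33 = 10 h 9 min; less 30 min break → 9 h 39 min
Total worked: 48 h 16 min = 2896 min.
Regular 44 h 0 min = 2640 min at €44.50/h; overtime 4 h 16 min = 256 min at €66.75/h.
Pay = (2640 × €44.50 + 256 × €66.75) ÷ 60 = €2242.80.

€2242.80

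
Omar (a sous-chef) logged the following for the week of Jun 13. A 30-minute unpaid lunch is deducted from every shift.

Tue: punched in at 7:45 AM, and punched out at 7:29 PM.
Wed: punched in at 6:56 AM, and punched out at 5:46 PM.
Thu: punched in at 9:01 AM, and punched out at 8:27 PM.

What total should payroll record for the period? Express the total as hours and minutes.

Tue: 7:45 AM–7:29 PM = 11 h 44 min; less 30 min break → 11 h 14 min
Wed: 6:56 AM–5:46 PM = 10 h 50 min; less 30 min break → 10 h 20 min
Thu: 9:01 AM–8:27 PM = 11 h 26 min; less 30 min break → 10 h 56 min
Total: 11 h 14 min + 10 h 20 min + 10 h 56 min = 32 h 30 min.

32 h 30 min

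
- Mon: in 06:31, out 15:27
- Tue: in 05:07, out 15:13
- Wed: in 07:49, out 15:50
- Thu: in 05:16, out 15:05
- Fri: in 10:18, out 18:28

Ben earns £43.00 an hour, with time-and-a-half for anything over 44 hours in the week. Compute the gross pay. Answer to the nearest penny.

£1958.65

Mon: 06:31–15:27 = 8 h 56 min
Tue: 05:07–15:13 = 10 h 6 min
Wed: 07:49–15:50 = 8 h 1 min
Thu: 05:16–15:05 = 9 h 49 min
Fri: 10:18–18:28 = 8 h 10 min
Total worked: 45 h 2 min = 2702 min.
Regular 44 h 0 min = 2640 min at £43.00/h; overtime 1 h 2 min = 62 min at £64.50/h.
Pay = (2640 × £43.00 + 62 × £64.50) ÷ 60 = £1958.65.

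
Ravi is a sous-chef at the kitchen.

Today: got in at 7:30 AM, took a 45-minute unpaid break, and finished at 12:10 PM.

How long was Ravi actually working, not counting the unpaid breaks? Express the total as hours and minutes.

3 h 55 min

Today: 7:30 AM–12:10 PM = 4 h 40 min; less 45 min break → 3 h 55 min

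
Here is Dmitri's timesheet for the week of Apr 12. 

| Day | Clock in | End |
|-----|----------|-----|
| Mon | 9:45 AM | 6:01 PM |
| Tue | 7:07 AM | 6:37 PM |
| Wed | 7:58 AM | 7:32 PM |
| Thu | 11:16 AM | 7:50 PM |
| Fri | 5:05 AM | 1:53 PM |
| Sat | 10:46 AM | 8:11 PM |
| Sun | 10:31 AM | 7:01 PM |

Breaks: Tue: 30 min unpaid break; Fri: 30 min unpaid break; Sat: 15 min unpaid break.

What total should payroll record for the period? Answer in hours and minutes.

Mon: 9:45 AM–6:01 PM = 8 h 16 min
Tue: 7:07 AM–6:37 PM = 11 h 30 min; less 30 min break → 11 h 0 min
Wed: 7:58 AM–7:32 PM = 11 h 34 min
Thu: 11:16 AM–7:50 PM = 8 h 34 min
Fri: 5:05 AM–1:53 PM = 8 h 48 min; less 30 min break → 8 h 18 min
Sat: 10:46 AM–8:11 PM = 9 h 25 min; less 15 min break → 9 h 10 min
Sun: 10:31 AM–7:01 PM = 8 h 30 min
Total: 8 h 16 min + 11 h 0 min + 11 h 34 min + 8 h 34 min + 8 h 18 min + 9 h 10 min + 8 h 30 min = 65 h 22 min.

65 h 22 min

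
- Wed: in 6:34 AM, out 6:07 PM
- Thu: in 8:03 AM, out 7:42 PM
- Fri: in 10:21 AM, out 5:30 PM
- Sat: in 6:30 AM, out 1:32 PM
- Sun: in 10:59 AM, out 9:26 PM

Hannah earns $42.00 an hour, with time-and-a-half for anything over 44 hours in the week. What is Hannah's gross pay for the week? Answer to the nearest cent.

$2089.50

Wed: 6:34 AM–6:07 PM = 11 h 33 min
Thu: 8:03 AM–7:42 PM = 11 h 39 min
Fri: 10:21 AM–5:30 PM = 7 h 9 min
Sat: 6:30 AM–1:32 PM = 7 h 2 min
Sun: 10:59 AM–9:26 PM = 10 h 27 min
Total worked: 47 h 50 min = 2870 min.
Regular 44 h 0 min = 2640 min at $42.00/h; overtime 3 h 50 min = 230 min at $63.00/h.
Pay = (2640 × $42.00 + 230 × $63.00) ÷ 60 = $2089.50.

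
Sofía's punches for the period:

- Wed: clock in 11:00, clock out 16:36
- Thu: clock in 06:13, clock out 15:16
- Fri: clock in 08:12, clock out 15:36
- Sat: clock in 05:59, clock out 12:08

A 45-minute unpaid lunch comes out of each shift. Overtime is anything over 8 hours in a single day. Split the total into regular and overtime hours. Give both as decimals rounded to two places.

Wed: 11:00–16:36 = 5 h 36 min; less 45 min break → 4 h 51 min
Thu: 06:13–15:16 = 9 h 3 min; less 45 min break → 8 h 18 min
Fri: 08:12–15:36 = 7 h 24 min; less 45 min break → 6 h 39 min
Sat: 05:59–12:08 = 6 h 9 min; less 45 min break → 5 h 24 min
Wed reg 4 h 51 min / OT 0 h 0 min; Thu reg 8 h 0 min / OT 0 h 18 min; Fri reg 6 h 39 min / OT 0 h 0 min; Sat reg 5 h 24 min / OT 0 h 0 min.
Totals: regular 24 h 54 min, overtime 0 h 18 min.

Regular 24.90 hours, overtime 0.30 hours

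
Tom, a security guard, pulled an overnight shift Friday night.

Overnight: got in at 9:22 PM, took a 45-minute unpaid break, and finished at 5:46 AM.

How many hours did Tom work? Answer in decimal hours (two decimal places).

7.65 hours

Overnight: 9:22 PM → midnight = 2 h 38 min; midnight → 5:46 AM = 5 h 46 min; span 8 h 24 min; less 45 min break → 7 h 39 min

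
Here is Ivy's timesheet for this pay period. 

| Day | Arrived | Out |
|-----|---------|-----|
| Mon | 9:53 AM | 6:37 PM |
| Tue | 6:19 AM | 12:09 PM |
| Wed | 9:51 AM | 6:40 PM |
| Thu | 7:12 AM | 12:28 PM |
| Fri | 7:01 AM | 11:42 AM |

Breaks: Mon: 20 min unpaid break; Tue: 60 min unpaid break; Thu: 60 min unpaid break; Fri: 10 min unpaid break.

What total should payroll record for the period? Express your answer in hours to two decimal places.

Mon: 9:53 AM–6:37 PM = 8 h 44 min; less 20 min break → 8 h 24 min
Tue: 6:19 AM–12:09 PM = 5 h 50 min; less 60 min break → 4 h 50 min
Wed: 9:51 AM–6:40 PM = 8 h 49 min
Thu: 7:12 AM–12:28 PM = 5 h 16 min; less 60 min break → 4 h 16 min
Fri: 7:01 AM–11:42 AM = 4 h 41 min; less 10 min break → 4 h 31 min
Total: 8 h 24 min + 4 h 50 min + 8 h 49 min + 4 h 16 min + 4 h 31 min = 30 h 50 min.

30.83 hours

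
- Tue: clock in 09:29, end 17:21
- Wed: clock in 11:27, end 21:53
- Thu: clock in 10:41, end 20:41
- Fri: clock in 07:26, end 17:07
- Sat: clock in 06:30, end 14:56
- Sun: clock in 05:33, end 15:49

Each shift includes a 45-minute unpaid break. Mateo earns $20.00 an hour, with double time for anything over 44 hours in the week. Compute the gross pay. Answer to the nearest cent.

Tue: 09:29–17:21 = 7 h 52 min; less 45 min break → 7 h 7 min
Wed: 11:27–21:53 = 10 h 26 min; less 45 min break → 9 h 41 min
Thu: 10:41–20:41 = 10 h 0 min; less 45 min break → 9 h 15 min
Fri: 07:26–17:07 = 9 h 41 min; less 45 min break → 8 h 56 min
Sat: 06:30–14:56 = 8 h 26 min; less 45 min break → 7 h 41 min
Sun: 05:33–15:49 = 10 h 16 min; less 45 min break → 9 h 31 min
Total worked: 52 h 11 min = 3131 min.
Regular 44 h 0 min = 2640 min at $20.00/h; overtime 8 h 11 min = 491 min at $40.00/h.
Pay = (2640 × $20.00 + 491 × $40.00) ÷ 60 = $1207.33.

$1207.33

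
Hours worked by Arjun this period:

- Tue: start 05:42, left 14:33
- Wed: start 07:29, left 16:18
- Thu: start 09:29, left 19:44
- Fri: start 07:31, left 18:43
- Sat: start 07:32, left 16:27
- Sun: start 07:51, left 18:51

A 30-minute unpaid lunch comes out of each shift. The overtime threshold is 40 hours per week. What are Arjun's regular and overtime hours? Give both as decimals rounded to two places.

Tue: 05:42–14:33 = 8 h 51 min; less 30 min break → 8 h 21 min
Wed: 07:29–16:18 = 8 h 49 min; less 30 min break → 8 h 19 min
Thu: 09:29–19:44 = 10 h 15 min; less 30 min break → 9 h 45 min
Fri: 07:31–18:43 = 11 h 12 min; less 30 min break → 10 h 42 min
Sat: 07:32–16:27 = 8 h 55 min; less 30 min break → 8 h 25 min
Sun: 07:51–18:51 = 11 h 0 min; less 30 min break → 10 h 30 min
Total worked: 56 h 2 min = 56.03 h.
Threshold 40 h → overtime 16 h 2 min, regular 40 h 0 min.

Regular 40.00 hours, overtime 16.03 hours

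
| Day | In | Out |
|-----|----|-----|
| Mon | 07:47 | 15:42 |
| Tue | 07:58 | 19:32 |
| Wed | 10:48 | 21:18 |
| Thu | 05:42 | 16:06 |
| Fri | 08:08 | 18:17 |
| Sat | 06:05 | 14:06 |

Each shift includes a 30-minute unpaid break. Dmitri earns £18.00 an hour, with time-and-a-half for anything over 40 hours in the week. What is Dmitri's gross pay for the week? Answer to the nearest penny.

Mon: 07:47–15:42 = 7 h 55 min; less 30 min break → 7 h 25 min
Tue: 07:58–19:32 = 11 h 34 min; less 30 min break → 11 h 4 min
Wed: 10:48–21:18 = 10 h 30 min; less 30 min break → 10 h 0 min
Thu: 05:42–16:06 = 10 h 24 min; less 30 min break → 9 h 54 min
Fri: 08:08–18:17 = 10 h 9 min; less 30 min break → 9 h 39 min
Sat: 06:05–14:06 = 8 h 1 min; less 30 min break → 7 h 31 min
Total worked: 55 h 33 min = 3333 min.
Regular 40 h 0 min = 2400 min at £18.00/h; overtime 15 h 33 min = 933 min at £27.00/h.
Pay = (2400 × £18.00 + 933 × £27.00) ÷ 60 = £1139.85.

£1139.85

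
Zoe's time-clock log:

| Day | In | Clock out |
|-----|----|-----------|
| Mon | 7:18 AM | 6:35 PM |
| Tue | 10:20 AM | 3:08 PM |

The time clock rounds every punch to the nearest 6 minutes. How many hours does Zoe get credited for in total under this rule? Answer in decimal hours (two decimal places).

Mon: in 7:18 AM→7:18 AM, out 6:35 PM→6:36 PM; 11 h 18 min
Tue: in 10:20 AM→10:18 AM, out 3:08 PM→3:06 PM; 4 h 48 min
Total credited: 16 h 6 min.

16.10 hours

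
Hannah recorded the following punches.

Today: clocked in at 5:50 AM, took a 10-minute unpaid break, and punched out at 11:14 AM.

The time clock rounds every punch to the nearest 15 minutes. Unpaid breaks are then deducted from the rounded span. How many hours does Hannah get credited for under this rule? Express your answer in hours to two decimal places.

5.33 hours

Today: in 5:50 AM→5:45 AM, out 11:14 AM→11:15 AM; 5 h 30 min − 10 min = 5 h 20 min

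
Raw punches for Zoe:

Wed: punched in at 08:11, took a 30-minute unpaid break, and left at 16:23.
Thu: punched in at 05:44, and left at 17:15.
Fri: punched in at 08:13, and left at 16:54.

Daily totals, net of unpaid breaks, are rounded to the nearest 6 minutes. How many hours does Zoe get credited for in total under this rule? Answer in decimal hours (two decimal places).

27.90 hours

Wed: 08:11–16:23 = 8 h 12 min − 30 min = 7 h 42 min → rounds to 7 h 42 min
Thu: 05:44–17:15 = 11 h 31 min → rounds to 11 h 30 min
Fri: 08:13–16:54 = 8 h 41 min → rounds to 8 h 42 min
Total credited: 27 h 54 min.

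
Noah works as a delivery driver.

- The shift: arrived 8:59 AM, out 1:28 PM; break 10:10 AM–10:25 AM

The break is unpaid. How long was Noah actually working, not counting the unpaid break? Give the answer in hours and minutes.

4 h 14 min

The shift: 8:59 AM–1:28 PM = 4 h 29 min; less 15 min break → 4 h 14 min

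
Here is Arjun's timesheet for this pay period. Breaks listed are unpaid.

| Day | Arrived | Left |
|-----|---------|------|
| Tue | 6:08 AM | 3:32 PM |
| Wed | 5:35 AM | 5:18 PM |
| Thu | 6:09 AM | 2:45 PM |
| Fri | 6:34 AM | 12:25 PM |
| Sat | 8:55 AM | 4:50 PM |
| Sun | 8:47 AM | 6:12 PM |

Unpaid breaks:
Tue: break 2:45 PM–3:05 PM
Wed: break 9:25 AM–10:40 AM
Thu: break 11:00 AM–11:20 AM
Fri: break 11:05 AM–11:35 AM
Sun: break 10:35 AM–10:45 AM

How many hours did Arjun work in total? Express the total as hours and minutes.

50 h 19 min

Tue: 6:08 AM–3:32 PM = 9 h 24 min; less 20 min break → 9 h 4 min
Wed: 5:35 AM–5:18 PM = 11 h 43 min; less 75 min break → 10 h 28 min
Thu: 6:09 AM–2:45 PM = 8 h 36 min; less 20 min break → 8 h 16 min
Fri: 6:34 AM–12:25 PM = 5 h 51 min; less 30 min break → 5 h 21 min
Sat: 8:55 AM–4:50 PM = 7 h 55 min
Sun: 8:47 AM–6:12 PM = 9 h 25 min; less 10 min break → 9 h 15 min
Total: 9 h 4 min + 10 h 28 min + 8 h 16 min + 5 h 21 min + 7 h 55 min + 9 h 15 min = 50 h 19 min.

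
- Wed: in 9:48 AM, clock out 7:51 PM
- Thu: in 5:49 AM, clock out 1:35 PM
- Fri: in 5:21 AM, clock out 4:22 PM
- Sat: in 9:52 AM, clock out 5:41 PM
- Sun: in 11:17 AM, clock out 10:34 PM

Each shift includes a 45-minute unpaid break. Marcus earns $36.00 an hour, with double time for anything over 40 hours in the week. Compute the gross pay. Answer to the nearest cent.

$1741.20

Wed: 9:48 AM–7:51 PM = 10 h 3 min; less 45 min break → 9 h 18 min
Thu: 5:49 AM–1:35 PM = 7 h 46 min; less 45 min break → 7 h 1 min
Fri: 5:21 AM–4:22 PM = 11 h 1 min; less 45 min break → 10 h 16 min
Sat: 9:52 AM–5:41 PM = 7 h 49 min; less 45 min break → 7 h 4 min
Sun: 11:17 AM–10:34 PM = 11 h 17 min; less 45 min break → 10 h 32 min
Total worked: 44 h 11 min = 2651 min.
Regular 40 h 0 min = 2400 min at $36.00/h; overtime 4 h 11 min = 251 min at $72.00/h.
Pay = (2400 × $36.00 + 251 × $72.00) ÷ 60 = $1741.20.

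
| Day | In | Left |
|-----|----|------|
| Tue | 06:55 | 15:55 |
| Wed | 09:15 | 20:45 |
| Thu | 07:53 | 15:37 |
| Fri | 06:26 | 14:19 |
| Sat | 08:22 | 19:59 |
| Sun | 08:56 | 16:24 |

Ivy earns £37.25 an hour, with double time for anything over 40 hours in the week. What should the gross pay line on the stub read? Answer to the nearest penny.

£2622.40

Tue: 06:55–15:55 = 9 h 0 min
Wed: 09:15–20:45 = 11 h 30 min
Thu: 07:53–15:37 = 7 h 44 min
Fri: 06:26–14:19 = 7 h 53 min
Sat: 08:22–19:59 = 11 h 37 min
Sun: 08:56–16:24 = 7 h 28 min
Total worked: 55 h 12 min = 3312 min.
Regular 40 h 0 min = 2400 min at £37.25/h; overtime 15 h 12 min = 912 min at £74.50/h.
Pay = (2400 × £37.25 + 912 × £74.50) ÷ 60 = £2622.40.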